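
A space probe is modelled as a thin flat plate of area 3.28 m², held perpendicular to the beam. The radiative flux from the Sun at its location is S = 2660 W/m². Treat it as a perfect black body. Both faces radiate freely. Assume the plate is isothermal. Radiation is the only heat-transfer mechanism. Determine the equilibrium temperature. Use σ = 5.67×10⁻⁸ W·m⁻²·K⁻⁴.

At equilibrium, absorbed power = emitted power.
Absorbing cross-section = A = 3.280 m²; emitting surface = 2A = 6.560 m² (ratio 2).
S·A_cross = εσ·A_surf·T⁴  ⇒  T⁴ = S/(2σ).
T⁴ = 1.00·2660/(2·5.67×10⁻⁸) = 2.346×10¹⁰ K⁴.
T = (2.346×10¹⁰)^(1/4).

T ≈ 391 K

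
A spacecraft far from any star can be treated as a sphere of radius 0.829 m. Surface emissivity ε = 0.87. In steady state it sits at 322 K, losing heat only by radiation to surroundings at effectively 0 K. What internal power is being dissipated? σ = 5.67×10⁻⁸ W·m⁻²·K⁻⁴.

Steady state: P = εσA T⁴.
A = 4πr² = 8.636 m²; T⁴ = (322)⁴ = 1.075×10¹⁰ K⁴.
P = 0.87 × 5.67×10⁻⁸ × 8.636 × 1.075×10¹⁰.

P ≈ 4580 W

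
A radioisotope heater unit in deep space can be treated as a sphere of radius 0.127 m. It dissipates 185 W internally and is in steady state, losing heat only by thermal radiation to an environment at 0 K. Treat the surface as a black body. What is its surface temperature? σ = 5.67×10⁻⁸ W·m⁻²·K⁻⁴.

T ≈ 356 K

Steady state: internal power = radiated power, P = εσA T⁴.
Radiating area A = 4πr² = 0.2027 m².
T⁴ = P/(εσA) = 185/(1.0·5.67×10⁻⁸·0.2027) = 1.610×10¹⁰ K⁴.
T = (1.610×10¹⁰)^(1/4).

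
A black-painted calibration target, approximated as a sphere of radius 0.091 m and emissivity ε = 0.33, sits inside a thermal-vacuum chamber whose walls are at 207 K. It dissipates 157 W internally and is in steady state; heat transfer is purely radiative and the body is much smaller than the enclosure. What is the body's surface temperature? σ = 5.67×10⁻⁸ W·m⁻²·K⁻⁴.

T ≈ 536 K

For a small grey body in a large enclosure, net radiated power = εσA(T⁴ − T_w⁴).
Steady state: P = εσA(T⁴ − T_w⁴) with A = 4πr² = 0.1041 m².
T⁴ = P/(εσA) + T_w⁴ = 157/(0.33·5.67×10⁻⁸·0.1041) + (207)⁴
    = 8.063×10¹⁰ + 1.836×10⁹ = 8.247×10¹⁰ K⁴.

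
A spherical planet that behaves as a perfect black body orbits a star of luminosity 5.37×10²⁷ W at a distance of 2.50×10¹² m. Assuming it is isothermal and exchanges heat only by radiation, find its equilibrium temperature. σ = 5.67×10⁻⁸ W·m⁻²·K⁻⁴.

First find the stellar flux at distance d: S = L/(4πd²) = 5.37×10²⁷/(4π·(2.50×10¹²)²) = 68.37 W/m².
For an isothermal sphere, absorbed (1−a)S·πr² = emitted σ·4πr²·T⁴, so T⁴ = (1−a)S/(4σ).
T⁴ = 1.00·68.37/(4·5.67×10⁻⁸) = 3.015×10⁸ K⁴.

T ≈ 132 K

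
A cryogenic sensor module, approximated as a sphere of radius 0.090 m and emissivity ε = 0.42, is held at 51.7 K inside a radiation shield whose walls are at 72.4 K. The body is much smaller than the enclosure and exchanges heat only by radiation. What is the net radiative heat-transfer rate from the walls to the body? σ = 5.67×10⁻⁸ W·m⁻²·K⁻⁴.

For a small grey body in a large enclosure: P_net = εσA(T_body⁴ − T_wall⁴).
A = 4πr² = 0.1018 m²; T_body⁴ − T_wall⁴ = 7.144×10⁶ − 2.748×10⁷ = -2.033×10⁷ K⁴.
|P_net| = 0.42·5.67×10⁻⁸·0.1018·2.033×10⁷.

P_net ≈ 0.0493 W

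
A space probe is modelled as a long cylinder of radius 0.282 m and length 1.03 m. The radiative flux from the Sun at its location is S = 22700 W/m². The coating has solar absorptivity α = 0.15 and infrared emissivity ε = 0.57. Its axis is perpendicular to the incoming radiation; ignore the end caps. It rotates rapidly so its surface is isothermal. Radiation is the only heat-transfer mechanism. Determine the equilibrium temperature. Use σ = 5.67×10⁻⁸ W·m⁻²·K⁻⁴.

T ≈ 428 K

At equilibrium, absorbed power = emitted power.
Absorbing cross-section = 2rL = 0.5809 m²; emitting surface = 2πrL = 1.825 m² (ratio π).
αS·A_cross = εσ·A_surf·T⁴  ⇒  T⁴ = αS/(ε·πσ).
T⁴ = 0.150·22700/(0.57·π·5.67×10⁻⁸) = 3.354×10¹⁰ K⁴.
T = (3.354×10¹⁰)^(1/4).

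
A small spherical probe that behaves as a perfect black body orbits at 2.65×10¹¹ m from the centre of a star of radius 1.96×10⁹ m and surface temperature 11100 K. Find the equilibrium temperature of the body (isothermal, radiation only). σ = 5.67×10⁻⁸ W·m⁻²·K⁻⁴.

T ≈ 675 K

The star's surface emits σT_*⁴; at distance d the flux is S = σT_*⁴(R_*/d)².
S = 5.67×10⁻⁸·(11100)⁴·(1.96×10⁹/2.65×10¹¹)² = 47090 W/m².
For an isothermal sphere T⁴ = (1−a)S/(4σ) = 2.076×10¹¹ K⁴.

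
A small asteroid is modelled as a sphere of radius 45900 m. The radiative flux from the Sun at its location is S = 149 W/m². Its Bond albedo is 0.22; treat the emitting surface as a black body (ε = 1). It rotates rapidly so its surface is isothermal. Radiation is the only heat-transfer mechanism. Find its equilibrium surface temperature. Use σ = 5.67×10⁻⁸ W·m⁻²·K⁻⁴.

At equilibrium, absorbed power = emitted power.
Absorbing cross-section = πr² = 6.619×10⁹ m²; emitting surface = 4πr² = 2.647×10¹⁰ m² (ratio 4).
(1−a)S·A_cross = εσ·A_surf·T⁴  ⇒  T⁴ = (1−a)S/(4σ).
T⁴ = 0.780·149/(4·5.67×10⁻⁸) = 5.124×10⁸ K⁴.
T = (5.124×10⁸)^(1/4).

T ≈ 150 K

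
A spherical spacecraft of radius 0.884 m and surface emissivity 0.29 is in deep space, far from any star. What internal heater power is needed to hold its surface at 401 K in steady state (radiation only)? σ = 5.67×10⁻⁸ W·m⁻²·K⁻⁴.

P ≈ 4180 W

P = εσ·4πr²·T⁴.
4πr² = 9.820 m²; T⁴ = 2.586×10¹⁰ K⁴.
P = 0.29·5.67×10⁻⁸·9.820·2.586×10¹⁰.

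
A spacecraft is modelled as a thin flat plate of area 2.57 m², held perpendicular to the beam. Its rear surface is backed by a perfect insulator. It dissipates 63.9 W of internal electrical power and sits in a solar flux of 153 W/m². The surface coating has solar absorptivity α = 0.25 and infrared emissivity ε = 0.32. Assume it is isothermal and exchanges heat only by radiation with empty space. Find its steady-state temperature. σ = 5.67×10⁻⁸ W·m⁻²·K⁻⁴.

At steady state, absorbed solar power + internal power = radiated power.
Absorbed: α·S·A_cross = 0.25·153·2.570 = 98.30 W (cross-section A).
Total input = 98.30 + 63.9 = 162.2 W.
Radiated: εσ·A_surf·T⁴ with A_surf = A = 2.570 m².
T⁴ = 162.2/(0.32·5.67×10⁻⁸·2.570) = 3.478×10⁹ K⁴.

T ≈ 243 K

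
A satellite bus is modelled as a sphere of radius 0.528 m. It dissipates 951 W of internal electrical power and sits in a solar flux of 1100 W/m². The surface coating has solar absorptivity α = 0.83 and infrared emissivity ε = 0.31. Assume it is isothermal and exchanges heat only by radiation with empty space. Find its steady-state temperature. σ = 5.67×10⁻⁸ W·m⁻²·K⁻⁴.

At steady state, absorbed solar power + internal power = radiated power.
Absorbed: α·S·A_cross = 0.83·1100·0.8758 = 799.6 W (cross-section πr²).
Total input = 799.6 + 951 = 1751 W.
Radiated: εσ·A_surf·T⁴ with A_surf = 4πr² = 3.503 m².
T⁴ = 1751/(0.31·5.67×10⁻⁸·3.503) = 2.843×10¹⁰ K⁴.

T ≈ 411 K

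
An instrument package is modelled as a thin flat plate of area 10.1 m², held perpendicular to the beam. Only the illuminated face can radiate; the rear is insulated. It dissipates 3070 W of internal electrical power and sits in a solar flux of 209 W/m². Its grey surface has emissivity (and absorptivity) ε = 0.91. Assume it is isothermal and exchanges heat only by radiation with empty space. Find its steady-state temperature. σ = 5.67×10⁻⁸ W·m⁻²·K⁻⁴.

T ≈ 313 K

At steady state, absorbed solar power + internal power = radiated power.
Absorbed: α·S·A_cross = 0.91·209·10.10 = 1921 W (cross-section A).
Total input = 1921 + 3070 = 4991 W.
Radiated: εσ·A_surf·T⁴ with A_surf = A = 10.10 m².
T⁴ = 4991/(0.91·5.67×10⁻⁸·10.10) = 9.577×10⁹ K⁴.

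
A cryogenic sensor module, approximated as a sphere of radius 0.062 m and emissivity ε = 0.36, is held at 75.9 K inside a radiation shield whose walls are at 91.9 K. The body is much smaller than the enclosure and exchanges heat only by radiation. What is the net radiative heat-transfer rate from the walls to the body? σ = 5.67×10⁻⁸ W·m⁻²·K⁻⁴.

For a small grey body in a large enclosure: P_net = εσA(T_body⁴ − T_wall⁴).
A = 4πr² = 0.04831 m²; T_body⁴ − T_wall⁴ = 3.319×10⁷ − 7.133×10⁷ = -3.814×10⁷ K⁴.
|P_net| = 0.36·5.67×10⁻⁸·0.04831·3.814×10⁷.

P_net ≈ 0.0376 W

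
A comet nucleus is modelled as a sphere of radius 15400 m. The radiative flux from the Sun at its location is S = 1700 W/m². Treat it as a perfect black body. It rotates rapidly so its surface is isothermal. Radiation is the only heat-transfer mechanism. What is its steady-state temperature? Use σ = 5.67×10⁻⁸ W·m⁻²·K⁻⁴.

At equilibrium, absorbed power = emitted power.
Absorbing cross-section = πr² = 7.451×10⁸ m²; emitting surface = 4πr² = 2.980×10⁹ m² (ratio 4).
S·A_cross = εσ·A_surf·T⁴  ⇒  T⁴ = S/(4σ).
T⁴ = 1.00·1700/(4·5.67×10⁻⁸) = 7.496×10⁹ K⁴.
T = (7.496×10⁹)^(1/4).

T ≈ 294 K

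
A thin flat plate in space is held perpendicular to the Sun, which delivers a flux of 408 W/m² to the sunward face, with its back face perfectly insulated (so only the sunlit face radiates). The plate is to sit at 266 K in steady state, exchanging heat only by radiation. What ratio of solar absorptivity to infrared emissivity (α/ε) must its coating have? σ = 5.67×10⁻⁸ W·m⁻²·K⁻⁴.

α/ε ≈ 0.696

Balance: αS·A = εσ·1A·T⁴ ⇒ α/ε = σT⁴/S.
α/ε = 5.67×10⁻⁸·(266)⁴/408 = 5.67×10⁻⁸·5.006×10⁹/408.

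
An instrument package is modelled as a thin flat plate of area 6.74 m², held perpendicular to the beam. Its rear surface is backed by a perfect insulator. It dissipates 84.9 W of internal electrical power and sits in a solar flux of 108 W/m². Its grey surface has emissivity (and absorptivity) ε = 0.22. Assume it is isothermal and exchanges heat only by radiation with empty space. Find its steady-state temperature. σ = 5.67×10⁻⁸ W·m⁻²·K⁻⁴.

T ≈ 232 K

At steady state, absorbed solar power + internal power = radiated power.
Absorbed: α·S·A_cross = 0.22·108·6.740 = 160.1 W (cross-section A).
Total input = 160.1 + 84.9 = 245.0 W.
Radiated: εσ·A_surf·T⁴ with A_surf = A = 6.740 m².
T⁴ = 245.0/(0.22·5.67×10⁻⁸·6.740) = 2.915×10⁹ K⁴.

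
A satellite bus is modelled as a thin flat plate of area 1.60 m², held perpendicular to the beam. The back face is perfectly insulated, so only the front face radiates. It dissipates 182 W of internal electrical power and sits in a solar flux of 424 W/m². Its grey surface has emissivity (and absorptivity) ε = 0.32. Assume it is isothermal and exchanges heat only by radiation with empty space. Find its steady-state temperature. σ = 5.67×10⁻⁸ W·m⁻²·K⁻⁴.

T ≈ 342 K

At steady state, absorbed solar power + internal power = radiated power.
Absorbed: α·S·A_cross = 0.32·424·1.600 = 217.1 W (cross-section A).
Total input = 217.1 + 182 = 399.1 W.
Radiated: εσ·A_surf·T⁴ with A_surf = A = 1.600 m².
T⁴ = 399.1/(0.32·5.67×10⁻⁸·1.600) = 1.375×10¹⁰ K⁴.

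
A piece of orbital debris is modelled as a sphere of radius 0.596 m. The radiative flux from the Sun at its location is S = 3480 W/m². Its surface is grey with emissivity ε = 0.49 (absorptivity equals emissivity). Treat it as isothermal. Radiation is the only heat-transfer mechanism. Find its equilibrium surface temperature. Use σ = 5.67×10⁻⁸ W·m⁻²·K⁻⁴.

T ≈ 352 K

At equilibrium, absorbed power = emitted power.
Absorbing cross-section = πr² = 1.116 m²; emitting surface = 4πr² = 4.464 m² (ratio 4).
εS·A_cross = εσ·A_surf·T⁴  ⇒  T⁴ = S/(4σ)   (ε cancels).
T⁴ = 3480/(4·5.67×10⁻⁸) = 1.534×10¹⁰ K⁴.
T = (1.534×10¹⁰)^(1/4).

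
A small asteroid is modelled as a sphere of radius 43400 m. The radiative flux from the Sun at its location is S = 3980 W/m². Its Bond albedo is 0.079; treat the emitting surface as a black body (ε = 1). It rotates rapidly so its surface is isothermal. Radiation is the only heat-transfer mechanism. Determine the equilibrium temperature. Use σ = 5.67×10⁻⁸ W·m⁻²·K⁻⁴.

At equilibrium, absorbed power = emitted power.
Absorbing cross-section = πr² = 5.917×10⁹ m²; emitting surface = 4πr² = 2.367×10¹⁰ m² (ratio 4).
(1−a)S·A_cross = εσ·A_surf·T⁴  ⇒  T⁴ = (1−a)S/(4σ).
T⁴ = 0.921·3980/(4·5.67×10⁻⁸) = 1.616×10¹⁰ K⁴.
T = (1.616×10¹⁰)^(1/4).

T ≈ 357 K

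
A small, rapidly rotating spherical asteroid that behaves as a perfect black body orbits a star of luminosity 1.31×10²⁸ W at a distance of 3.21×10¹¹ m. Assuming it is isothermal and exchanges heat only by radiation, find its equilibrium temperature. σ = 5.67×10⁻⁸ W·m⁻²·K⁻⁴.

First find the stellar flux at distance d: S = L/(4πd²) = 1.31×10²⁸/(4π·(3.21×10¹¹)²) = 10120 W/m².
For an isothermal sphere, absorbed (1−a)S·πr² = emitted σ·4πr²·T⁴, so T⁴ = (1−a)S/(4σ).
T⁴ = 1.00·10120/(4·5.67×10⁻⁸) = 4.461×10¹⁰ K⁴.

T ≈ 460 K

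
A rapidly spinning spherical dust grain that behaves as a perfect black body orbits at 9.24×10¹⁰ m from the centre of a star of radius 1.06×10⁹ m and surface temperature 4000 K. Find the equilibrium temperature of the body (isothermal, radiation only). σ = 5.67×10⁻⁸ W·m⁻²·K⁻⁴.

The star's surface emits σT_*⁴; at distance d the flux is S = σT_*⁴(R_*/d)².
S = 5.67×10⁻⁸·(4000)⁴·(1.06×10⁹/9.24×10¹⁰)² = 1910 W/m².
For an isothermal sphere T⁴ = (1−a)S/(4σ) = 8.423×10⁹ K⁴.

T ≈ 303 K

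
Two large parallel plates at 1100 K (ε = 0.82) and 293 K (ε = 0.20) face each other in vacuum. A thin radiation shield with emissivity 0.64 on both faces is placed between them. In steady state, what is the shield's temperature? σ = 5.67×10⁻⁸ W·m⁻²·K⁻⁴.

In steady state the net flux on the hot side equals that on the cold side.
σ(T₁⁴−T_s⁴)/D₁ = σ(T_s⁴−T₂⁴)/D₂, with D₁ = 1/ε₁+1/ε_s−1 = 1.782, D₂ = 1/ε_s+1/ε₂−1 = 5.562.
Solve for T_s⁴: T_s⁴ = (D₂·T₁⁴ + D₁·T₂⁴)/(D₁+D₂) = 1.111×10¹² K⁴.

T_s ≈ 1030 K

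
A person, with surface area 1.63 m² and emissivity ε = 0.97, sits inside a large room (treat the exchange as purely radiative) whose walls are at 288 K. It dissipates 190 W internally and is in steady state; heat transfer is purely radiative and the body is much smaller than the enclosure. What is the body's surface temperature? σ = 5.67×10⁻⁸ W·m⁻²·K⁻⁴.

For a small grey body in a large enclosure, net radiated power = εσA(T⁴ − T_w⁴).
Steady state: P = εσA(T⁴ − T_w⁴) with A = 1.63 m².
T⁴ = P/(εσA) + T_w⁴ = 190/(0.97·5.67×10⁻⁸·1.630) + (288)⁴
    = 2.119×10⁹ + 6.880×10⁹ = 8.999×10⁹ K⁴.

T ≈ 308 K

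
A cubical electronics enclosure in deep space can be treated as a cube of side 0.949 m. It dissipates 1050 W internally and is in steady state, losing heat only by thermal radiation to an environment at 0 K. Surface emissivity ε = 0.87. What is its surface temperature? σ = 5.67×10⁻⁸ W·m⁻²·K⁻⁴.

T ≈ 251 K

Steady state: internal power = radiated power, P = εσA T⁴.
Radiating area A = 6L² = 5.404 m².
T⁴ = P/(εσA) = 1050/(0.87·5.67×10⁻⁸·5.404) = 3.939×10⁹ K⁴.
T = (3.939×10⁹)^(1/4).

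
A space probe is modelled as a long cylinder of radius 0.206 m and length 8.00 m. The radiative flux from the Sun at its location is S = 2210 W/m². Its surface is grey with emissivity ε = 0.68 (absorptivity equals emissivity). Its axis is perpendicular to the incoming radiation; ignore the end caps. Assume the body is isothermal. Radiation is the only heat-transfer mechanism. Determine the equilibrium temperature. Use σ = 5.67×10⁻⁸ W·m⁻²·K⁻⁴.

T ≈ 334 K

At equilibrium, absorbed power = emitted power.
Absorbing cross-section = 2rL = 3.296 m²; emitting surface = 2πrL = 10.35 m² (ratio π).
εS·A_cross = εσ·A_surf·T⁴  ⇒  T⁴ = S/(πσ)   (ε cancels).
T⁴ = 2210/(π·5.67×10⁻⁸) = 1.241×10¹⁰ K⁴.
T = (1.241×10¹⁰)^(1/4).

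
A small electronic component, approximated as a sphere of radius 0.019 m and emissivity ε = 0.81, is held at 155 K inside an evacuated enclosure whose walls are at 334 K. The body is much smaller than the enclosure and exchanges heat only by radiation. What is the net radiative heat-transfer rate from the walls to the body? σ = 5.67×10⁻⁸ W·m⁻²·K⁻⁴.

For a small grey body in a large enclosure: P_net = εσA(T_body⁴ − T_wall⁴).
A = 4πr² = 0.004536 m²; T_body⁴ − T_wall⁴ = 5.772×10⁸ − 1.244×10¹⁰ = -1.187×10¹⁰ K⁴.
|P_net| = 0.81·5.67×10⁻⁸·0.004536·1.187×10¹⁰.

P_net ≈ 2.47 W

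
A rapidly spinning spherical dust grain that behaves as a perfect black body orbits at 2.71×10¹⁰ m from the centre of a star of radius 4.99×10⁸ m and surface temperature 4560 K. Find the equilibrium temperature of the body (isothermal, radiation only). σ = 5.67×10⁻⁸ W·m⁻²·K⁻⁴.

The star's surface emits σT_*⁴; at distance d the flux is S = σT_*⁴(R_*/d)².
S = 5.67×10⁻⁸·(4560)⁴·(4.99×10⁸/2.71×10¹⁰)² = 8312 W/m².
For an isothermal sphere T⁴ = (1−a)S/(4σ) = 3.665×10¹⁰ K⁴.

T ≈ 438 K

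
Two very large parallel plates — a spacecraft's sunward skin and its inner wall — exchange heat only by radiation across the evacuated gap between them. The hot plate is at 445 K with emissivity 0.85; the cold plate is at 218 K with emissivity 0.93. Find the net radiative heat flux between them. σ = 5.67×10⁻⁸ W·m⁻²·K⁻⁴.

q ≈ 1670 W/m²

For two infinite grey parallel plates, q = σ(T₁⁴ − T₂⁴)/(1/ε₁ + 1/ε₂ − 1).
T₁⁴ − T₂⁴ = 3.921×10¹⁰ − 2.259×10⁹ = 3.696×10¹⁰ K⁴.
1/ε₁ + 1/ε₂ − 1 = 1.176 + 1.075 − 1 = 1.252.
q = 5.67×10⁻⁸ × 3.696×10¹⁰ / 1.252.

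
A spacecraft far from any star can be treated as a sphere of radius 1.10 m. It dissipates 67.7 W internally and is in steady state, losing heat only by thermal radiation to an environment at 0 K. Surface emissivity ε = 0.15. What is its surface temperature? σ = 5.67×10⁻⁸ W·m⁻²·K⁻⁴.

T ≈ 151 K

Steady state: internal power = radiated power, P = εσA T⁴.
Radiating area A = 4πr² = 15.21 m².
T⁴ = P/(εσA) = 67.7/(0.15·5.67×10⁻⁸·15.21) = 5.235×10⁸ K⁴.
T = (5.235×10⁸)^(1/4).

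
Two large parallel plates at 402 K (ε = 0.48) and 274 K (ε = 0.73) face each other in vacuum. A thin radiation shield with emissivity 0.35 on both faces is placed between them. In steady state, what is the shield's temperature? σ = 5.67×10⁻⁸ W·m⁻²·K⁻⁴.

T_s ≈ 349 K

In steady state the net flux on the hot side equals that on the cold side.
σ(T₁⁴−T_s⁴)/D₁ = σ(T_s⁴−T₂⁴)/D₂, with D₁ = 1/ε₁+1/ε_s−1 = 3.940, D₂ = 1/ε_s+1/ε₂−1 = 3.227.
Solve for T_s⁴: T_s⁴ = (D₂·T₁⁴ + D₁·T₂⁴)/(D₁+D₂) = 1.486×10¹⁰ K⁴.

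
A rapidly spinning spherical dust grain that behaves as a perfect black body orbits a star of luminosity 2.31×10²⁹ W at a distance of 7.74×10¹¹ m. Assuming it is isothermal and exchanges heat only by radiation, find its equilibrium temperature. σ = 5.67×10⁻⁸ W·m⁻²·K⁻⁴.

First find the stellar flux at distance d: S = L/(4πd²) = 2.31×10²⁹/(4π·(7.74×10¹¹)²) = 30680 W/m².
For an isothermal sphere, absorbed (1−a)S·πr² = emitted σ·4πr²·T⁴, so T⁴ = (1−a)S/(4σ).
T⁴ = 1.00·30680/(4·5.67×10⁻⁸) = 1.353×10¹¹ K⁴.

T ≈ 606 K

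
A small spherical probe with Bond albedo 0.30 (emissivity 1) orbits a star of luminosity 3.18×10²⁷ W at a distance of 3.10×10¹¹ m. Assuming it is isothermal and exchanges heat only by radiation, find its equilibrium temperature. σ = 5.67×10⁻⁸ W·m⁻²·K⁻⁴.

T ≈ 300 K

First find the stellar flux at distance d: S = L/(4πd²) = 3.18×10²⁷/(4π·(3.10×10¹¹)²) = 2633 W/m².
For an isothermal sphere, absorbed (1−a)S·πr² = emitted σ·4πr²·T⁴, so T⁴ = (1−a)S/(4σ).
T⁴ = 0.700·2633/(4·5.67×10⁻⁸) = 8.127×10⁹ K⁴.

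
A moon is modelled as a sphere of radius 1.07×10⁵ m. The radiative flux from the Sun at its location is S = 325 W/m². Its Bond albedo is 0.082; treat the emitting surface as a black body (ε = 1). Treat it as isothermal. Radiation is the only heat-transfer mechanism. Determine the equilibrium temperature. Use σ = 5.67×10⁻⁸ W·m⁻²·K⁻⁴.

At equilibrium, absorbed power = emitted power.
Absorbing cross-section = πr² = 3.597×10¹⁰ m²; emitting surface = 4πr² = 1.439×10¹¹ m² (ratio 4).
(1−a)S·A_cross = εσ·A_surf·T⁴  ⇒  T⁴ = (1−a)S/(4σ).
T⁴ = 0.918·325/(4·5.67×10⁻⁸) = 1.315×10⁹ K⁴.
T = (1.315×10⁹)^(1/4).

T ≈ 190 K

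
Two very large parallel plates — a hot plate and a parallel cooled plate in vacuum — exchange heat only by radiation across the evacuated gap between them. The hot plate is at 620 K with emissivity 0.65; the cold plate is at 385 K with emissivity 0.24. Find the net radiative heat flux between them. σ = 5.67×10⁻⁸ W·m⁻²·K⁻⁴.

q ≈ 1520 W/m²

For two infinite grey parallel plates, q = σ(T₁⁴ − T₂⁴)/(1/ε₁ + 1/ε₂ − 1).
T₁⁴ − T₂⁴ = 1.478×10¹¹ − 2.197×10¹⁰ = 1.258×10¹¹ K⁴.
1/ε₁ + 1/ε₂ − 1 = 1.538 + 4.167 − 1 = 4.705.
q = 5.67×10⁻⁸ × 1.258×10¹¹ / 4.705.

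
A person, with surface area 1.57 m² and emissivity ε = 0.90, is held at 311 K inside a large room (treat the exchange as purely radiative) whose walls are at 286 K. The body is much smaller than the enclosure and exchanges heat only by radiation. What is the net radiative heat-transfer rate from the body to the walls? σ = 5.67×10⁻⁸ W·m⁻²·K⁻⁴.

P_net ≈ 213 W

For a small grey body in a large enclosure: P_net = εσA(T_body⁴ − T_wall⁴).
A = 1.57 m²; T_body⁴ − T_wall⁴ = 9.355×10⁹ − 6.691×10⁹ = 2.664×10⁹ K⁴.
|P_net| = 0.90·5.67×10⁻⁸·1.570·2.664×10⁹.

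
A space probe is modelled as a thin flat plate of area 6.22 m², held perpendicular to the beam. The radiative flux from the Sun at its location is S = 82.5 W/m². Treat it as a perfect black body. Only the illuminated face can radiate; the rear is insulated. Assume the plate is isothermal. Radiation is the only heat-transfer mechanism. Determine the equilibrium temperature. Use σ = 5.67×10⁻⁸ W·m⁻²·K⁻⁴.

At equilibrium, absorbed power = emitted power.
Absorbing cross-section = A = 6.220 m²; emitting surface = A = 6.220 m² (ratio 1).
S·A_cross = εσ·A_surf·T⁴  ⇒  T⁴ = S/(1σ).
T⁴ = 1.00·82.5/(1·5.67×10⁻⁸) = 1.455×10⁹ K⁴.
T = (1.455×10⁹)^(1/4).

T ≈ 195 K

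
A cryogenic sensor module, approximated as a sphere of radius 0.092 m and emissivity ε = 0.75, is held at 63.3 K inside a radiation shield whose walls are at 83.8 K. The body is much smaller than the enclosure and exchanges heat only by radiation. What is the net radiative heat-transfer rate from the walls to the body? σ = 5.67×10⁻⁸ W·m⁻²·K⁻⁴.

For a small grey body in a large enclosure: P_net = εσA(T_body⁴ − T_wall⁴).
A = 4πr² = 0.1064 m²; T_body⁴ − T_wall⁴ = 1.606×10⁷ − 4.931×10⁷ = -3.326×10⁷ K⁴.
|P_net| = 0.75·5.67×10⁻⁸·0.1064·3.326×10⁷.

P_net ≈ 0.150 W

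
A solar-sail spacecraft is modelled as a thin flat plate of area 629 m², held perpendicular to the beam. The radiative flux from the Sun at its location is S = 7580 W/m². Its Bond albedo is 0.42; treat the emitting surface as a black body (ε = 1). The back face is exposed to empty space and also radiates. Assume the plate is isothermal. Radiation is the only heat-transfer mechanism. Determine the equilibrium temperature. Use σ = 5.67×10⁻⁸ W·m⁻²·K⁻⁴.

T ≈ 444 K

At equilibrium, absorbed power = emitted power.
Absorbing cross-section = A = 629.0 m²; emitting surface = 2A = 1258 m² (ratio 2).
(1−a)S·A_cross = εσ·A_surf·T⁴  ⇒  T⁴ = (1−a)S/(2σ).
T⁴ = 0.580·7580/(2·5.67×10⁻⁸) = 3.877×10¹⁰ K⁴.
T = (3.877×10¹⁰)^(1/4).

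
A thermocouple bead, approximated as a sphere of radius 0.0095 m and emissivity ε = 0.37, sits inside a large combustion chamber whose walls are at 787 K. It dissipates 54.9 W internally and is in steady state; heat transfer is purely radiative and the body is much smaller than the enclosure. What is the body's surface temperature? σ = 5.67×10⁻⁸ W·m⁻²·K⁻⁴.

For a small grey body in a large enclosure, net radiated power = εσA(T⁴ − T_w⁴).
Steady state: P = εσA(T⁴ − T_w⁴) with A = 4πr² = 0.001134 m².
T⁴ = P/(εσA) + T_w⁴ = 54.9/(0.37·5.67×10⁻⁸·0.001134) + (787)⁴
    = 2.307×10¹² + 3.836×10¹¹ = 2.691×10¹² K⁴.

T ≈ 1280 K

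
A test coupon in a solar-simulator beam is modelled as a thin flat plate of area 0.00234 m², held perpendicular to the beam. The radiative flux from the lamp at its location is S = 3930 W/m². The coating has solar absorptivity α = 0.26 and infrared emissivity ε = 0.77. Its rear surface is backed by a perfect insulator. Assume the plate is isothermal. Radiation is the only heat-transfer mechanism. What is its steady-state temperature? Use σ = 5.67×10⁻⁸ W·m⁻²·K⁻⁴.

At equilibrium, absorbed power = emitted power.
Absorbing cross-section = A = 0.002340 m²; emitting surface = A = 0.002340 m² (ratio 1).
αS·A_cross = εσ·A_surf·T⁴  ⇒  T⁴ = αS/(ε·1σ).
T⁴ = 0.260·3930/(0.77·1·5.67×10⁻⁸) = 2.340×10¹⁰ K⁴.
T = (2.340×10¹⁰)^(1/4).

T ≈ 391 K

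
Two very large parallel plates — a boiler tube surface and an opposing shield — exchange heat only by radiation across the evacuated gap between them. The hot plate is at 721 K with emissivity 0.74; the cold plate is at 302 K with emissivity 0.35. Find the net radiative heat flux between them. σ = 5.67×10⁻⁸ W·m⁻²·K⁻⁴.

q ≈ 4630 W/m²

For two infinite grey parallel plates, q = σ(T₁⁴ − T₂⁴)/(1/ε₁ + 1/ε₂ − 1).
T₁⁴ − T₂⁴ = 2.702×10¹¹ − 8.318×10⁹ = 2.619×10¹¹ K⁴.
1/ε₁ + 1/ε₂ − 1 = 1.351 + 2.857 − 1 = 3.208.
q = 5.67×10⁻⁸ × 2.619×10¹¹ / 3.208.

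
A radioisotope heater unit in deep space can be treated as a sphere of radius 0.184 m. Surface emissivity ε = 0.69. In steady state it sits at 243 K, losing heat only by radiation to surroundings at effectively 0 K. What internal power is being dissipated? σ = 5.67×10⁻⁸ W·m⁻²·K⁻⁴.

P ≈ 58.0 W

Steady state: P = εσA T⁴.
A = 4πr² = 0.4254 m²; T⁴ = (243)⁴ = 3.487×10⁹ K⁴.
P = 0.69 × 5.67×10⁻⁸ × 0.4254 × 3.487×10⁹.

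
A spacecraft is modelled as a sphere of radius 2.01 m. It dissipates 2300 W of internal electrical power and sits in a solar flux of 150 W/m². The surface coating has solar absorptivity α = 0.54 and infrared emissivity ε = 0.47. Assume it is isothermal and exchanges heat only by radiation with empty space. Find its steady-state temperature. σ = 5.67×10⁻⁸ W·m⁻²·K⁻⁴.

T ≈ 223 K

At steady state, absorbed solar power + internal power = radiated power.
Absorbed: α·S·A_cross = 0.54·150·12.69 = 1028 W (cross-section πr²).
Total input = 1028 + 2300 = 3328 W.
Radiated: εσ·A_surf·T⁴ with A_surf = 4πr² = 50.77 m².
T⁴ = 3328/(0.47·5.67×10⁻⁸·50.77) = 2.460×10⁹ K⁴.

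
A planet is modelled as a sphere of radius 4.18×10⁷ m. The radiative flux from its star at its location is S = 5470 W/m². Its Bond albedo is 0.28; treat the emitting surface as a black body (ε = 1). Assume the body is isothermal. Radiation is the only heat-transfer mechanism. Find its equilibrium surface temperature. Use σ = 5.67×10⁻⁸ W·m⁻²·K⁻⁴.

T ≈ 363 K

At equilibrium, absorbed power = emitted power.
Absorbing cross-section = πr² = 5.489×10¹⁵ m²; emitting surface = 4πr² = 2.196×10¹⁶ m² (ratio 4).
(1−a)S·A_cross = εσ·A_surf·T⁴  ⇒  T⁴ = (1−a)S/(4σ).
T⁴ = 0.720·5470/(4·5.67×10⁻⁸) = 1.737×10¹⁰ K⁴.
T = (1.737×10¹⁰)^(1/4).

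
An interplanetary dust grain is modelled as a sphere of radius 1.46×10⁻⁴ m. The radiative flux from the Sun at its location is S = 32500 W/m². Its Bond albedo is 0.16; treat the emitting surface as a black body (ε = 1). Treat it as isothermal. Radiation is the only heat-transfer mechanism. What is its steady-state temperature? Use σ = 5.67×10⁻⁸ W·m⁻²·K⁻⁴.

At equilibrium, absorbed power = emitted power.
Absorbing cross-section = πr² = 6.697×10⁻⁸ m²; emitting surface = 4πr² = 2.679×10⁻⁷ m² (ratio 4).
(1−a)S·A_cross = εσ·A_surf·T⁴  ⇒  T⁴ = (1−a)S/(4σ).
T⁴ = 0.840·32500/(4·5.67×10⁻⁸) = 1.204×10¹¹ K⁴.
T = (1.204×10¹¹)^(1/4).

T ≈ 589 K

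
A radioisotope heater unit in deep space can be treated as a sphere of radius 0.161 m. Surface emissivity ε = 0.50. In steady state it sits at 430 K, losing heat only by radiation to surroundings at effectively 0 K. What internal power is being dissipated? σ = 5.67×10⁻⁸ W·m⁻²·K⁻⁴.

Steady state: P = εσA T⁴.
A = 4πr² = 0.3257 m²; T⁴ = (430)⁴ = 3.419×10¹⁰ K⁴.
P = 0.50 × 5.67×10⁻⁸ × 0.3257 × 3.419×10¹⁰.

P ≈ 316 W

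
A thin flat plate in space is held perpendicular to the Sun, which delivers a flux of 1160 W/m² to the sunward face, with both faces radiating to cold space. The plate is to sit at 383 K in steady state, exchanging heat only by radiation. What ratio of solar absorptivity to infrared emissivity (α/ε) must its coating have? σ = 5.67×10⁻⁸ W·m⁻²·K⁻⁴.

α/ε ≈ 2.10

Balance: αS·A = εσ·2A·T⁴ ⇒ α/ε = 2σT⁴/S.
α/ε = 2·5.67×10⁻⁸·(383)⁴/1160 = 2·5.67×10⁻⁸·2.152×10¹⁰/1160.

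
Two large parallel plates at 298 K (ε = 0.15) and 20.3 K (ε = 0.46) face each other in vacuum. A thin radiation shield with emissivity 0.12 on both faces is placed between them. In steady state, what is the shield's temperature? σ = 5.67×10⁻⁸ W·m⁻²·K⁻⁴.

T_s ≈ 238 K

In steady state the net flux on the hot side equals that on the cold side.
σ(T₁⁴−T_s⁴)/D₁ = σ(T_s⁴−T₂⁴)/D₂, with D₁ = 1/ε₁+1/ε_s−1 = 14.00, D₂ = 1/ε_s+1/ε₂−1 = 9.507.
Solve for T_s⁴: T_s⁴ = (D₂·T₁⁴ + D₁·T₂⁴)/(D₁+D₂) = 3.190×10⁹ K⁴.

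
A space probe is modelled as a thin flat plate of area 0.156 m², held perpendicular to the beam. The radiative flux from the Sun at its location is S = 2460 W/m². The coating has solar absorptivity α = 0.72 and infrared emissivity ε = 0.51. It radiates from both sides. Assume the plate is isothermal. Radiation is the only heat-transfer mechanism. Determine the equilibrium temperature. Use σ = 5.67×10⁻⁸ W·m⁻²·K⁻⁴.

At equilibrium, absorbed power = emitted power.
Absorbing cross-section = A = 0.1560 m²; emitting surface = 2A = 0.3120 m² (ratio 2).
αS·A_cross = εσ·A_surf·T⁴  ⇒  T⁴ = αS/(ε·2σ).
T⁴ = 0.720·2460/(0.51·2·5.67×10⁻⁸) = 3.063×10¹⁰ K⁴.
T = (3.063×10¹⁰)^(1/4).

T ≈ 418 K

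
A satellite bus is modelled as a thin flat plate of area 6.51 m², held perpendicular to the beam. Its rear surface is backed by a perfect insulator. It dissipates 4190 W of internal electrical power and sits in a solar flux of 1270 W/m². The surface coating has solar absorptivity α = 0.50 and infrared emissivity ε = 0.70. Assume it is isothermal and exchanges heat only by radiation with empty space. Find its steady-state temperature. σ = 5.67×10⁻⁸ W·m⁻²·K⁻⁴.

At steady state, absorbed solar power + internal power = radiated power.
Absorbed: α·S·A_cross = 0.50·1270·6.510 = 4134 W (cross-section A).
Total input = 4134 + 4190 = 8324 W.
Radiated: εσ·A_surf·T⁴ with A_surf = A = 6.510 m².
T⁴ = 8324/(0.70·5.67×10⁻⁸·6.510) = 3.222×10¹⁰ K⁴.

T ≈ 424 K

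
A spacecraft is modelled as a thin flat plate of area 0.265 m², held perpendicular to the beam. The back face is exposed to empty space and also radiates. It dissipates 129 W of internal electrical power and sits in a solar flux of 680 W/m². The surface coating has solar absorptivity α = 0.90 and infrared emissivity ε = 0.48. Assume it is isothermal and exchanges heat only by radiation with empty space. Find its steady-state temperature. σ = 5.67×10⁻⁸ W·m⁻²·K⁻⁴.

At steady state, absorbed solar power + internal power = radiated power.
Absorbed: α·S·A_cross = 0.90·680·0.2650 = 162.2 W (cross-section A).
Total input = 162.2 + 129 = 291.2 W.
Radiated: εσ·A_surf·T⁴ with A_surf = 2A = 0.5300 m².
T⁴ = 291.2/(0.48·5.67×10⁻⁸·0.5300) = 2.019×10¹⁰ K⁴.

T ≈ 377 K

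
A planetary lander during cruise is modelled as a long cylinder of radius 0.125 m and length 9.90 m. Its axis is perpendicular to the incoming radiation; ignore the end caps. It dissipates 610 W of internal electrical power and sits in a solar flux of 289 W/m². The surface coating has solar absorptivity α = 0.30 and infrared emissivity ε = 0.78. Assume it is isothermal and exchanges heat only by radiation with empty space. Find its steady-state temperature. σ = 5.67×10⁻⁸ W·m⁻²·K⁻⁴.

T ≈ 221 K

At steady state, absorbed solar power + internal power = radiated power.
Absorbed: α·S·A_cross = 0.30·289·2.475 = 214.6 W (cross-section 2rL).
Total input = 214.6 + 610 = 824.6 W.
Radiated: εσ·A_surf·T⁴ with A_surf = 2πrL = 7.775 m².
T⁴ = 824.6/(0.78·5.67×10⁻⁸·7.775) = 2.398×10⁹ K⁴.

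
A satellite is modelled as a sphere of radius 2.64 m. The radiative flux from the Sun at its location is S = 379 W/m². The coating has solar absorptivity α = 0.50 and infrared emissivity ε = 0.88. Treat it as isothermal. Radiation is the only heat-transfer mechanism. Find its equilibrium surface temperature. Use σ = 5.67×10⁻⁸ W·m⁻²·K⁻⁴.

At equilibrium, absorbed power = emitted power.
Absorbing cross-section = πr² = 21.90 m²; emitting surface = 4πr² = 87.58 m² (ratio 4).
αS·A_cross = εσ·A_surf·T⁴  ⇒  T⁴ = αS/(ε·4σ).
T⁴ = 0.500·379/(0.88·4·5.67×10⁻⁸) = 9.495×10⁸ K⁴.
T = (9.495×10⁸)^(1/4).

T ≈ 176 K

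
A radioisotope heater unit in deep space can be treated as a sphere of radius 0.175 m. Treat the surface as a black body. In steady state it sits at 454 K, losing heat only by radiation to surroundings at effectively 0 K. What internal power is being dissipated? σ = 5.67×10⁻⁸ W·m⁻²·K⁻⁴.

P ≈ 927 W

Steady state: P = εσA T⁴.
A = 4πr² = 0.3848 m²; T⁴ = (454)⁴ = 4.248×10¹⁰ K⁴.
P = 1.0 × 5.67×10⁻⁸ × 0.3848 × 4.248×10¹⁰.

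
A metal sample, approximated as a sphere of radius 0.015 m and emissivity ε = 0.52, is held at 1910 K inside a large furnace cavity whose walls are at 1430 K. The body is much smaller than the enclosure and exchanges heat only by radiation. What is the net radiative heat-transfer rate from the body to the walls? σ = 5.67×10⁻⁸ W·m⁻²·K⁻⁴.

For a small grey body in a large enclosure: P_net = εσA(T_body⁴ − T_wall⁴).
A = 4πr² = 0.002827 m²; T_body⁴ − T_wall⁴ = 1.331×10¹³ − 4.182×10¹² = 9.127×10¹² K⁴.
|P_net| = 0.52·5.67×10⁻⁸·0.002827·9.127×10¹².

P_net ≈ 761 W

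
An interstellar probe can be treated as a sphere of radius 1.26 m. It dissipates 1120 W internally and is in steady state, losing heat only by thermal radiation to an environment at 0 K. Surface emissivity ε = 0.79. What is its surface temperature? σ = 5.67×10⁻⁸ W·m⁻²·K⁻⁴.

Steady state: internal power = radiated power, P = εσA T⁴.
Radiating area A = 4πr² = 19.95 m².
T⁴ = P/(εσA) = 1120/(0.79·5.67×10⁻⁸·19.95) = 1.253×10⁹ K⁴.
T = (1.253×10⁹)^(1/4).

T ≈ 188 K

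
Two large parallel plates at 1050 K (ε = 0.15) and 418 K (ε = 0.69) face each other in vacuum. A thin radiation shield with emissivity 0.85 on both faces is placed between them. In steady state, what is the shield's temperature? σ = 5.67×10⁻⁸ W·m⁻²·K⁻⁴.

In steady state the net flux on the hot side equals that on the cold side.
σ(T₁⁴−T_s⁴)/D₁ = σ(T_s⁴−T₂⁴)/D₂, with D₁ = 1/ε₁+1/ε_s−1 = 6.843, D₂ = 1/ε_s+1/ε₂−1 = 1.626.
Solve for T_s⁴: T_s⁴ = (D₂·T₁⁴ + D₁·T₂⁴)/(D₁+D₂) = 2.580×10¹¹ K⁴.

T_s ≈ 713 K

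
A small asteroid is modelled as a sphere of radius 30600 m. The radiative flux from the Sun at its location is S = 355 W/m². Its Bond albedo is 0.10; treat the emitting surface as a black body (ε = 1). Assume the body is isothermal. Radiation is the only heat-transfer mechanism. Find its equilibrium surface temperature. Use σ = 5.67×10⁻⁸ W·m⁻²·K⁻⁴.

At equilibrium, absorbed power = emitted power.
Absorbing cross-section = πr² = 2.942×10⁹ m²; emitting surface = 4πr² = 1.177×10¹⁰ m² (ratio 4).
(1−a)S·A_cross = εσ·A_surf·T⁴  ⇒  T⁴ = (1−a)S/(4σ).
T⁴ = 0.900·355/(4·5.67×10⁻⁸) = 1.409×10⁹ K⁴.
T = (1.409×10⁹)^(1/4).

T ≈ 194 K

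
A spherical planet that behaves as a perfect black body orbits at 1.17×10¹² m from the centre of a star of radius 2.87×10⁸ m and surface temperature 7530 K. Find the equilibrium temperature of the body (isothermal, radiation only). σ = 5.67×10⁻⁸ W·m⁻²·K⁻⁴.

The star's surface emits σT_*⁴; at distance d the flux is S = σT_*⁴(R_*/d)².
S = 5.67×10⁻⁸·(7530)⁴·(2.87×10⁸/1.17×10¹²)² = 10.97 W/m².
For an isothermal sphere T⁴ = (1−a)S/(4σ) = 4.836×10⁷ K⁴.

T ≈ 83.4 K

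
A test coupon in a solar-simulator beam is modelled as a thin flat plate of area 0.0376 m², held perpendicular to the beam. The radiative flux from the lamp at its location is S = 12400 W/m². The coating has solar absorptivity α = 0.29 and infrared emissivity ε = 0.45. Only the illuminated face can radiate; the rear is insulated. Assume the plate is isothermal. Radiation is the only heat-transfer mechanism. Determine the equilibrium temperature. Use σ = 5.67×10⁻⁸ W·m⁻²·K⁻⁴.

At equilibrium, absorbed power = emitted power.
Absorbing cross-section = A = 0.03760 m²; emitting surface = A = 0.03760 m² (ratio 1).
αS·A_cross = εσ·A_surf·T⁴  ⇒  T⁴ = αS/(ε·1σ).
T⁴ = 0.290·12400/(0.45·1·5.67×10⁻⁸) = 1.409×10¹¹ K⁴.
T = (1.409×10¹¹)^(1/4).

T ≈ 613 K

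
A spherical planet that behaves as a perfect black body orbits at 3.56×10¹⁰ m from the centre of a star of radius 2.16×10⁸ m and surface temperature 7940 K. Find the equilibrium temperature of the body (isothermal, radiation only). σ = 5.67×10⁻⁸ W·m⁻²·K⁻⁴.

T ≈ 437 K

The star's surface emits σT_*⁴; at distance d the flux is S = σT_*⁴(R_*/d)².
S = 5.67×10⁻⁸·(7940)⁴·(2.16×10⁸/3.56×10¹⁰)² = 8296 W/m².
For an isothermal sphere T⁴ = (1−a)S/(4σ) = 3.658×10¹⁰ K⁴.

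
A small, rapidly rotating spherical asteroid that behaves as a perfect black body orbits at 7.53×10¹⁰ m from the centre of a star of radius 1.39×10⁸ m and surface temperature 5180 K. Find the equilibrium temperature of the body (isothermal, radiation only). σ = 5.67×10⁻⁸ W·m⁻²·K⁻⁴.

The star's surface emits σT_*⁴; at distance d the flux is S = σT_*⁴(R_*/d)².
S = 5.67×10⁻⁸·(5180)⁴·(1.39×10⁸/7.53×10¹⁰)² = 139.1 W/m².
For an isothermal sphere T⁴ = (1−a)S/(4σ) = 6.133×10⁸ K⁴.

T ≈ 157 K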